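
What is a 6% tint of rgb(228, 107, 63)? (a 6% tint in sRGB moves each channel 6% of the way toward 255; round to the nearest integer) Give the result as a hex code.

#E6744B

Per channel, c → c + 0.06(255 − c):
  R: 228 + 1.62 = 229.62 → 230
  G: 107 + 0.06×(255−107) = 107 + 8.88 = 115.88 → 116
  B: 63 + 0.06×(255−63) = 63 + 11.52 = 74.52 → 75
rgb(230, 116, 75) = #E6744B.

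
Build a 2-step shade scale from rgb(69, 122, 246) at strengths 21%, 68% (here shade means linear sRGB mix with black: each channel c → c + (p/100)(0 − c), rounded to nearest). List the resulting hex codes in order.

21%: (69 − 14.49 = 54.51→55, 122 − 25.62 = 96.38→96, 246 − 51.66 = 194.34→194) → #3760c2
68%: (69 − 46.92 = 22.08→22, 122 − 82.96 = 39.04→39, 246 − 167.28 = 78.72→79) → #16274f

#3760c2, #16274f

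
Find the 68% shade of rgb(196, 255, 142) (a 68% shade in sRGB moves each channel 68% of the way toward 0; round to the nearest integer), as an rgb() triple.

rgb(63, 82, 45)

Per channel, c → c + 0.68(0 − c):
  R: 196 + 0.68×(0−196) = 196 − 133.28 = 62.72 → 63
  G: 255 + 0.68×(0−255) = 255 − 173.4 = 81.6 → 82
  B: 142 − 96.56 = 45.44 → 45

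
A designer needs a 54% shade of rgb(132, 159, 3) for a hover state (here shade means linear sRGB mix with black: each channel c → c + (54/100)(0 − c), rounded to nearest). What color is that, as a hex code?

A 54% shade moves each channel 54% toward 0:
  R: 132 + 0.54×(0−132) = 132 − 71.28 = 60.72 → 61
  G: 159 + 0.54×(0−159) = 159 − 85.86 = 73.14 → 73
  B: 3 + 0.54×(0−3) = 3 − 1.62 = 1.38 → 1
rgb(61, 73, 1) = #3d4901.

#3d4901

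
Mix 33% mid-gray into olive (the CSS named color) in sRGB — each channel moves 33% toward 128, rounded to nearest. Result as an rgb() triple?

CSS olive is rgb(128, 128, 0).
A 33% tone moves each channel 33% toward 128:
  R: 128 + 0 = 128 → 128
  G: 128 + 0.33×(128−128) = 128 + 0 = 128 → 128
  B: 0 + 0.33×(128−0) = 0 + 42.24 = 42.24 → 42

rgb(128, 128, 42)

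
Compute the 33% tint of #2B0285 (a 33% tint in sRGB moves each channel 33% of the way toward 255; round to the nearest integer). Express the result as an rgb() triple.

#2B0285 is rgb(43, 2, 133).
Per channel, c → c + 0.33(255 − c):
  R: 43 + 0.33×(255−43) = 43 + 69.96 = 112.96 → 113
  G: 2 + 0.33×(255−2) = 2 + 83.49 = 85.49 → 85
  B: 133 + 0.33×(255−133) = 133 + 40.26 = 173.26 → 173

rgb(113, 85, 173)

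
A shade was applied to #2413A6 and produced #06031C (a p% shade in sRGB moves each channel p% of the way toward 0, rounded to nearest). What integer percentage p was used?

83%

#2413A6 is rgb(36, 19, 166); #06031C is rgb(6, 3, 28).
On the B channel (widest range): 28 ≈ 166 + (p/100)(0 − 166), so p ≈ 100×(28 − 166)/(0 − 166) = -13800/-166 = 83.13.
p = 83 reproduces all three channels after rounding.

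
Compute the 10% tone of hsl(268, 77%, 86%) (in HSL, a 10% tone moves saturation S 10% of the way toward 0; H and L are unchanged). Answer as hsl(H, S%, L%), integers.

hsl(268, 69%, 86%)

S moves 10% from 77 toward 0: 77 − 7.7 = 69.3 → 69.
H and L are unchanged.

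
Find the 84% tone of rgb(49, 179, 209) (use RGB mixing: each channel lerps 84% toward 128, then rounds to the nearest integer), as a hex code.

Lerp each channel 84% toward 128:
  R: 49 + 66.36 = 115.36 → 115
  G: 179 − 42.84 = 136.16 → 136
  B: 209 − 68.04 = 140.96 → 141
rgb(115, 136, 141) = #73888D.

#73888D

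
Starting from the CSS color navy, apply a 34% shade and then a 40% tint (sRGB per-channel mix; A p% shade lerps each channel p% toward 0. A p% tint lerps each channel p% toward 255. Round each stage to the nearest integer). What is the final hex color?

CSS navy is rgb(0, 0, 128).
Per channel, c → c + 0.34(0 − c):
  R: 0 + 0.34×(0−0) = 0 + 0 = 0 → 0
  G: 0 + 0.34×(0−0) = 0 + 0 = 0 → 0
  B: 128 − 43.52 = 84.48 → 84
After the shade: rgb(0, 0, 84) = #000054.
Per channel, c → c + 0.4(255 − c):
  R: 0 + 0.4×(255−0) = 0 + 102 = 102 → 102
  G: 0 + 102 = 102 → 102
  B: 84 + 0.4×(255−84) = 84 + 68.4 = 152.4 → 152
rgb(102, 102, 152) = #666698.

#666698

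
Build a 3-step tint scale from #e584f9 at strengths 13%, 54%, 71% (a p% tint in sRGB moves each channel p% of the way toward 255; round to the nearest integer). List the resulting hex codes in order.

#e584f9 is rgb(229, 132, 249).
13%: (229 + 3.38 = 232.38→232, 132 + 15.99 = 147.99→148, 249 + 0.78 = 249.78→250) → #e894fa
54%: (229 + 14.04 = 243.04→243, 132 + 66.42 = 198.42→198, 249 + 3.24 = 252.24→252) → #f3c6fc
71%: (229 + 18.46 = 247.46→247, 132 + 87.33 = 219.33→219, 249 + 4.26 = 253.26→253) → #f7dbfd

#e894fa, #f3c6fc, #f7dbfd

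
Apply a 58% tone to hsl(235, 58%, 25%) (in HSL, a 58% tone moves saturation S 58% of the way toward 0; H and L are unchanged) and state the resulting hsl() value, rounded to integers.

hsl(235, 24%, 25%)

S moves 58% from 58 toward 0: 58 − 33.64 = 24.36 → 24.
H and L are unchanged.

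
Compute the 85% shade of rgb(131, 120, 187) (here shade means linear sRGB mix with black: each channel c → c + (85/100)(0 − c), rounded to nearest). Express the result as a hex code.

#14121c

An 85% shade moves each channel 85% toward 0:
  R: 131 + 0.85×(0−131) = 131 − 111.35 = 19.65 → 20
  G: 120 + 0.85×(0−120) = 120 − 102 = 18 → 18
  B: 187 + 0.85×(0−187) = 187 − 158.95 = 28.05 → 28
rgb(20, 18, 28) = #14121c.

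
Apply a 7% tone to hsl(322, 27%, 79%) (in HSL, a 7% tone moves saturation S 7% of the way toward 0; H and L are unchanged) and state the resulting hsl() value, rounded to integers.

S moves 7% from 27 toward 0: 27 − 1.89 = 25.11 → 25.
H and L are unchanged.

hsl(322, 25%, 79%)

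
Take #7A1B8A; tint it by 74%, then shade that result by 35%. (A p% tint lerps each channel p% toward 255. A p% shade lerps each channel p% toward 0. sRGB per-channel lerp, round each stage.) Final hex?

#8F7F92

#7A1B8A is rgb(122, 27, 138).
Lerp each channel 74% toward 255:
  R: 122 + 98.42 = 220.42 → 220
  G: 27 + 168.72 = 195.72 → 196
  B: 138 + 86.58 = 224.58 → 225
After the tint: rgb(220, 196, 225) = #DCC4E1.
A 35% shade moves each channel 35% toward 0:
  R: 220 + 0.35×(0−220) = 220 − 77 = 143 → 143
  G: 196 + 0.35×(0−196) = 196 − 68.6 = 127.4 → 127
  B: 225 − 78.75 = 146.25 → 146
rgb(143, 127, 146) = #8F7F92.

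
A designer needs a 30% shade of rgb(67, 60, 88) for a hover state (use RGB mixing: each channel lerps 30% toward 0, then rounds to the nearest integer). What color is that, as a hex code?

#2f2a3e

Per channel, c → c + 0.3(0 − c):
  R: 67 + 0.3×(0−67) = 67 − 20.1 = 46.9 → 47
  G: 60 − 18 = 42 → 42
  B: 88 − 26.4 = 61.6 → 62
rgb(47, 42, 62) = #2f2a3e.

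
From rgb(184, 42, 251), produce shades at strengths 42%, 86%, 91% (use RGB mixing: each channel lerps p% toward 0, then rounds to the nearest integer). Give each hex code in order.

42%: (184 − 77.28 = 106.72→107, 42 − 17.64 = 24.36→24, 251 − 105.42 = 145.58→146) → #6B1892
86%: (184 − 158.24 = 25.76→26, 42 − 36.12 = 5.88→6, 251 − 215.86 = 35.14→35) → #1A0623
91%: (184 − 167.44 = 16.56→17, 42 − 38.22 = 3.78→4, 251 − 228.41 = 22.59→23) → #110417

#6B1892, #1A0623, #110417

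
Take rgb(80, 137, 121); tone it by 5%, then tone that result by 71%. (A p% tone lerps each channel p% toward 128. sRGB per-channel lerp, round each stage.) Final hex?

Per channel, c → c + 0.05(128 − c):
  R: 80 + 0.05×(128−80) = 80 + 2.4 = 82.4 → 82
  G: 137 + 0.05×(128−137) = 137 − 0.45 = 136.55 → 137
  B: 121 + 0.05×(128−121) = 121 + 0.35 = 121.35 → 121
After the tone: rgb(82, 137, 121) = #528979.
A 71% tone moves each channel 71% toward 128:
  R: 82 + 0.71×(128−82) = 82 + 32.66 = 114.66 → 115
  G: 137 + 0.71×(128−137) = 137 − 6.39 = 130.61 → 131
  B: 121 + 4.97 = 125.97 → 126
rgb(115, 131, 126) = #73837E.

#73837E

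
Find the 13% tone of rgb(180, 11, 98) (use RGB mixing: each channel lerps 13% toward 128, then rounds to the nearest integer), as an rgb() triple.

Lerp each channel 13% toward 128:
  R: 180 − 6.76 = 173.24 → 173
  G: 11 + 0.13×(128−11) = 11 + 15.21 = 26.21 → 26
  B: 98 + 3.9 = 101.9 → 102

rgb(173, 26, 102)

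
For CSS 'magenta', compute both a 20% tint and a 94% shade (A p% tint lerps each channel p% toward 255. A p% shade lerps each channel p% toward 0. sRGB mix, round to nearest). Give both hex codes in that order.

#ff33ff, #0f000f

CSS magenta is rgb(255, 0, 255).
20% tint:
  R: 255 + 0.2×(255−255) = 255 + 0 = 255 → 255
  G: 0 + 0.2×(255−0) = 0 + 51 = 51 → 51
  B: 255 + 0 = 255 → 255
  → #ff33ff
94% shade:
  R: 255 − 239.7 = 15.3 → 15
  G: 0 + 0.94×(0−0) = 0 + 0 = 0 → 0
  B: 255 + 0.94×(0−255) = 255 − 239.7 = 15.3 → 15
  → #0f000f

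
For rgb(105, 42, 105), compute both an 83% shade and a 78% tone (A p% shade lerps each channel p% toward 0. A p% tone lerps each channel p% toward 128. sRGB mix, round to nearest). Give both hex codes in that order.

83% shade:
  R: 105 − 87.15 = 17.85 → 18
  G: 42 + 0.83×(0−42) = 42 − 34.86 = 7.14 → 7
  B: 105 − 87.15 = 17.85 → 18
  → #120712
78% tone:
  R: 105 + 0.78×(128−105) = 105 + 17.94 = 122.94 → 123
  G: 42 + 0.78×(128−42) = 42 + 67.08 = 109.08 → 109
  B: 105 + 17.94 = 122.94 → 123
  → #7B6D7B

#120712, #7B6D7B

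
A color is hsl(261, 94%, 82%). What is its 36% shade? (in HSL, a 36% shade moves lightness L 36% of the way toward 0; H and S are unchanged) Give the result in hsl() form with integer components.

hsl(261, 94%, 52%)

L moves 36% from 82 toward 0: 82 − 29.52 = 52.48 → 52.
H and S are unchanged.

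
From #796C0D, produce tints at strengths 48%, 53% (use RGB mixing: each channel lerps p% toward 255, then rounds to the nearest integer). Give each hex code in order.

#796C0D is rgb(121, 108, 13).
48%: (121 + 64.32 = 185.32→185, 108 + 70.56 = 178.56→179, 13 + 116.16 = 129.16→129) → #B9B381
53%: (121 + 71.02 = 192.02→192, 108 + 77.91 = 185.91→186, 13 + 128.26 = 141.26→141) → #C0BA8D

#B9B381, #C0BA8D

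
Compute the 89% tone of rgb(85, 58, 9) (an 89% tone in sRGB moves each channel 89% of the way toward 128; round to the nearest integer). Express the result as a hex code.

#7b7873

Per channel, c → c + 0.89(128 − c):
  R: 85 + 0.89×(128−85) = 85 + 38.27 = 123.27 → 123
  G: 58 + 62.3 = 120.3 → 120
  B: 9 + 0.89×(128−9) = 9 + 105.91 = 114.91 → 115
rgb(123, 120, 115) = #7b7873.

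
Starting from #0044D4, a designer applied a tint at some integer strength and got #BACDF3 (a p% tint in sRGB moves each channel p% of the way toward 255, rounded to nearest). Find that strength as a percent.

73%

#0044D4 is rgb(0, 68, 212); #BACDF3 is rgb(186, 205, 243).
On the R channel (widest range): 186 ≈ 0 + (p/100)(255 − 0), so p ≈ 100×(186 − 0)/(255 − 0) = 18600/255 = 72.94.
p = 73 reproduces all three channels after rounding.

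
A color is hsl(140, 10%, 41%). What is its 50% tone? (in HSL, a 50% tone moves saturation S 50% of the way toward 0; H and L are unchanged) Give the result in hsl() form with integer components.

hsl(140, 5%, 41%)

S moves 50% from 10 toward 0: 10 − 5 = 5 → 5.
H and L are unchanged.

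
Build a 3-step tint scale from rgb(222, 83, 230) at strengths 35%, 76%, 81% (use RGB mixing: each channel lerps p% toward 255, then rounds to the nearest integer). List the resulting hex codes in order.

#EA8FEF, #F7D6F9, #F9DEFA

35%: (222 + 11.55 = 233.55→234, 83 + 60.2 = 143.2→143, 230 + 8.75 = 238.75→239) → #EA8FEF
76%: (222 + 25.08 = 247.08→247, 83 + 130.72 = 213.72→214, 230 + 19 = 249→249) → #F7D6F9
81%: (222 + 26.73 = 248.73→249, 83 + 139.32 = 222.32→222, 230 + 20.25 = 250.25→250) → #F9DEFA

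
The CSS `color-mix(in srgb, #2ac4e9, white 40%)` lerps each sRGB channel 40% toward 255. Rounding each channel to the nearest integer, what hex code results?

#2ac4e9 is rgb(42, 196, 233).
Lerp each channel 40% toward 255:
  R: 42 + 0.4×(255−42) = 42 + 85.2 = 127.2 → 127
  G: 196 + 23.6 = 219.6 → 220
  B: 233 + 0.4×(255−233) = 233 + 8.8 = 241.8 → 242
rgb(127, 220, 242) = #7fdcf2.

#7fdcf2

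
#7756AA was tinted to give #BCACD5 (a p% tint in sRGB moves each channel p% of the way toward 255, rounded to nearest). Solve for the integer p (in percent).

51%

#7756AA is rgb(119, 86, 170); #BCACD5 is rgb(188, 172, 213).
On the G channel (widest range): 172 ≈ 86 + (p/100)(255 − 86), so p ≈ 100×(172 − 86)/(255 − 86) = 8600/169 = 50.89.
p = 51 reproduces all three channels after rounding.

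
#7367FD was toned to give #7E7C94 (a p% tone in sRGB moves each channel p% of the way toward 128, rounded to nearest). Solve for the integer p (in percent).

#7367FD is rgb(115, 103, 253); #7E7C94 is rgb(126, 124, 148).
On the B channel (widest range): 148 ≈ 253 + (p/100)(128 − 253), so p ≈ 100×(148 − 253)/(128 − 253) = -10500/-125 = 84.00.
p = 84 reproduces all three channels after rounding.

84%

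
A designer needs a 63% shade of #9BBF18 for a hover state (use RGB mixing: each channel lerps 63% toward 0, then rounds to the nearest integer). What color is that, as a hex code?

#9BBF18 is rgb(155, 191, 24).
A 63% shade moves each channel 63% toward 0:
  R: 155 + 0.63×(0−155) = 155 − 97.65 = 57.35 → 57
  G: 191 − 120.33 = 70.67 → 71
  B: 24 − 15.12 = 8.88 → 9
rgb(57, 71, 9) = #394709.

#394709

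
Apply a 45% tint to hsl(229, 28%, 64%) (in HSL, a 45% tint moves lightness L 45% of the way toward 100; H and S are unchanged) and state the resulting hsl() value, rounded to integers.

hsl(229, 28%, 80%)

L moves 45% from 64 toward 100: 64 + 16.2 = 80.2 → 80.
H and S are unchanged.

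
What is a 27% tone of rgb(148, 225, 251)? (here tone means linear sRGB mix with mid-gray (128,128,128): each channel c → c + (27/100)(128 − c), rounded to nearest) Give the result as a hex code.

A 27% tone moves each channel 27% toward 128:
  R: 148 + 0.27×(128−148) = 148 − 5.4 = 142.6 → 143
  G: 225 + 0.27×(128−225) = 225 − 26.19 = 198.81 → 199
  B: 251 + 0.27×(128−251) = 251 − 33.21 = 217.79 → 218
rgb(143, 199, 218) = #8FC7DA.

#8FC7DA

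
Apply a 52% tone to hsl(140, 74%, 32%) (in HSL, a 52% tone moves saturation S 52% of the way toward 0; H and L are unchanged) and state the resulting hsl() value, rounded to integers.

S moves 52% from 74 toward 0: 74 − 38.48 = 35.52 → 36.
H and L are unchanged.

hsl(140, 36%, 32%)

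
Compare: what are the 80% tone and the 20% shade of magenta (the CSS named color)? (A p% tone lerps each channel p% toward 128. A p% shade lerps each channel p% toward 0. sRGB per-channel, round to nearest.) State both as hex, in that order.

CSS magenta is rgb(255, 0, 255).
80% tone:
  R: 255 − 101.6 = 153.4 → 153
  G: 0 + 0.8×(128−0) = 0 + 102.4 = 102.4 → 102
  B: 255 + 0.8×(128−255) = 255 − 101.6 = 153.4 → 153
  → #996699
20% shade:
  R: 255 + 0.2×(0−255) = 255 − 51 = 204 → 204
  G: 0 + 0.2×(0−0) = 0 + 0 = 0 → 0
  B: 255 + 0.2×(0−255) = 255 − 51 = 204 → 204
  → #CC00CC

#996699, #CC00CC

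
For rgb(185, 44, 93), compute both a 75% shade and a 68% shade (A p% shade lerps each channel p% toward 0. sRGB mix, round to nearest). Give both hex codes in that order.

#2E0B17, #3B0E1E

75% shade:
  R: 185 + 0.75×(0−185) = 185 − 138.75 = 46.25 → 46
  G: 44 + 0.75×(0−44) = 44 − 33 = 11 → 11
  B: 93 + 0.75×(0−93) = 93 − 69.75 = 23.25 → 23
  → #2E0B17
68% shade:
  R: 185 − 125.8 = 59.2 → 59
  G: 44 + 0.68×(0−44) = 44 − 29.92 = 14.08 → 14
  B: 93 + 0.68×(0−93) = 93 − 63.24 = 29.76 → 30
  → #3B0E1E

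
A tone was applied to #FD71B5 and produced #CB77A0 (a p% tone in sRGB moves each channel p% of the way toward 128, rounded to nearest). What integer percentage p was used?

40%

#FD71B5 is rgb(253, 113, 181); #CB77A0 is rgb(203, 119, 160).
On the R channel (widest range): 203 ≈ 253 + (p/100)(128 − 253), so p ≈ 100×(203 − 253)/(128 − 253) = -5000/-125 = 40.00.
p = 40 reproduces all three channels after rounding.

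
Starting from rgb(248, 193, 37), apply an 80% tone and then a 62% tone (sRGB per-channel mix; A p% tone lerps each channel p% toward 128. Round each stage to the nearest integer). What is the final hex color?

#898579

Per channel, c → c + 0.8(128 − c):
  R: 248 − 96 = 152 → 152
  G: 193 − 52 = 141 → 141
  B: 37 + 0.8×(128−37) = 37 + 72.8 = 109.8 → 110
After the tone: rgb(152, 141, 110) = #988D6E.
Per channel, c → c + 0.62(128 − c):
  R: 152 + 0.62×(128−152) = 152 − 14.88 = 137.12 → 137
  G: 141 − 8.06 = 132.94 → 133
  B: 110 + 0.62×(128−110) = 110 + 11.16 = 121.16 → 121
rgb(137, 133, 121) = #898579.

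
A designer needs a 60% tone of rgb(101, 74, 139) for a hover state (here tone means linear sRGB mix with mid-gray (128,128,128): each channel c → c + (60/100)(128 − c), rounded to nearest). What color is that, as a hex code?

Lerp each channel 60% toward 128:
  R: 101 + 16.2 = 117.2 → 117
  G: 74 + 0.6×(128−74) = 74 + 32.4 = 106.4 → 106
  B: 139 − 6.6 = 132.4 → 132
rgb(117, 106, 132) = #756A84.

#756A84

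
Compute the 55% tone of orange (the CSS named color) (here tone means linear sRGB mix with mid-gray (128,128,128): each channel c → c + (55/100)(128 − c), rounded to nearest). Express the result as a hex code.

CSS orange is rgb(255, 165, 0).
Lerp each channel 55% toward 128:
  R: 255 + 0.55×(128−255) = 255 − 69.85 = 185.15 → 185
  G: 165 + 0.55×(128−165) = 165 − 20.35 = 144.65 → 145
  B: 0 + 0.55×(128−0) = 0 + 70.4 = 70.4 → 70
rgb(185, 145, 70) = #B99146.

#B99146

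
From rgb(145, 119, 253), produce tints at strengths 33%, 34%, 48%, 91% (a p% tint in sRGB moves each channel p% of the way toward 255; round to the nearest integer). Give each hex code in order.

33%: (145 + 36.3 = 181.3→181, 119 + 44.88 = 163.88→164, 253 + 0.66 = 253.66→254) → #B5A4FE
34%: (145 + 37.4 = 182.4→182, 119 + 46.24 = 165.24→165, 253 + 0.68 = 253.68→254) → #B6A5FE
48%: (145 + 52.8 = 197.8→198, 119 + 65.28 = 184.28→184, 253 + 0.96 = 253.96→254) → #C6B8FE
91%: (145 + 100.1 = 245.1→245, 119 + 123.76 = 242.76→243, 253 + 1.82 = 254.82→255) → #F5F3FF

#B5A4FE, #B6A5FE, #C6B8FE, #F5F3FF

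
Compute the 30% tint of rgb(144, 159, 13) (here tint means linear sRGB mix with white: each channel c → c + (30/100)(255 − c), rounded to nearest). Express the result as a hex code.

#B1BC56

Lerp each channel 30% toward 255:
  R: 144 + 33.3 = 177.3 → 177
  G: 159 + 0.3×(255−159) = 159 + 28.8 = 187.8 → 188
  B: 13 + 72.6 = 85.6 → 86
rgb(177, 188, 86) = #B1BC56.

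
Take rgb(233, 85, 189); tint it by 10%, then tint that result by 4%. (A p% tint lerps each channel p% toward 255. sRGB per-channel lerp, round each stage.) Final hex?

Per channel, c → c + 0.1(255 − c):
  R: 233 + 2.2 = 235.2 → 235
  G: 85 + 0.1×(255−85) = 85 + 17 = 102 → 102
  B: 189 + 6.6 = 195.6 → 196
After the tint: rgb(235, 102, 196) = #eb66c4.
A 4% tint moves each channel 4% toward 255:
  R: 235 + 0.04×(255−235) = 235 + 0.8 = 235.8 → 236
  G: 102 + 0.04×(255−102) = 102 + 6.12 = 108.12 → 108
  B: 196 + 0.04×(255−196) = 196 + 2.36 = 198.36 → 198
rgb(236, 108, 198) = #ec6cc6.

#ec6cc6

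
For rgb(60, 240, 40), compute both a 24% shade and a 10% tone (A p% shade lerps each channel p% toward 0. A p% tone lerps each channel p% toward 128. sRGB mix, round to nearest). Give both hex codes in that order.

#2eb61e, #43e531

24% shade:
  R: 60 − 14.4 = 45.6 → 46
  G: 240 + 0.24×(0−240) = 240 − 57.6 = 182.4 → 182
  B: 40 − 9.6 = 30.4 → 30
  → #2eb61e
10% tone:
  R: 60 + 0.1×(128−60) = 60 + 6.8 = 66.8 → 67
  G: 240 − 11.2 = 228.8 → 229
  B: 40 + 8.8 = 48.8 → 49
  → #43e531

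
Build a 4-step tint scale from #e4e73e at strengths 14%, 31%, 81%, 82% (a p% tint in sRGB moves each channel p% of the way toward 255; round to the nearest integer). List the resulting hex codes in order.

#e4e73e is rgb(228, 231, 62).
14%: (228 + 3.78 = 231.78→232, 231 + 3.36 = 234.36→234, 62 + 27.02 = 89.02→89) → #e8ea59
31%: (228 + 8.37 = 236.37→236, 231 + 7.44 = 238.44→238, 62 + 59.83 = 121.83→122) → #ecee7a
81%: (228 + 21.87 = 249.87→250, 231 + 19.44 = 250.44→250, 62 + 156.33 = 218.33→218) → #fafada
82%: (228 + 22.14 = 250.14→250, 231 + 19.68 = 250.68→251, 62 + 158.26 = 220.26→220) → #fafbdc

#e8ea59, #ecee7a, #fafada, #fafbdc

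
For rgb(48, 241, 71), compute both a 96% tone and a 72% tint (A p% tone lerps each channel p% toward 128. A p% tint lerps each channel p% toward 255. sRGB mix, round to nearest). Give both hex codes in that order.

#7d857e, #c5fbcb

96% tone:
  R: 48 + 0.96×(128−48) = 48 + 76.8 = 124.8 → 125
  G: 241 − 108.48 = 132.52 → 133
  B: 71 + 0.96×(128−71) = 71 + 54.72 = 125.72 → 126
  → #7d857e
72% tint:
  R: 48 + 149.04 = 197.04 → 197
  G: 241 + 10.08 = 251.08 → 251
  B: 71 + 0.72×(255−71) = 71 + 132.48 = 203.48 → 203
  → #c5fbcb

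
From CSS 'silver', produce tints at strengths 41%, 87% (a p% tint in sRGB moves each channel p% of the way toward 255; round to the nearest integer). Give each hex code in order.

CSS silver is rgb(192, 192, 192).
41%: (192 + 25.83 = 217.83→218, 192 + 25.83 = 217.83→218, 192 + 25.83 = 217.83→218) → #dadada
87%: (192 + 54.81 = 246.81→247, 192 + 54.81 = 246.81→247, 192 + 54.81 = 246.81→247) → #f7f7f7

#dadada, #f7f7f7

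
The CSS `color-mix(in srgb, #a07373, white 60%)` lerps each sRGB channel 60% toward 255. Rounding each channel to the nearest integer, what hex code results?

#a07373 is rgb(160, 115, 115).
A 60% tint moves each channel 60% toward 255:
  R: 160 + 57 = 217 → 217
  G: 115 + 0.6×(255−115) = 115 + 84 = 199 → 199
  B: 115 + 0.6×(255−115) = 115 + 84 = 199 → 199
rgb(217, 199, 199) = #d9c7c7.

#d9c7c7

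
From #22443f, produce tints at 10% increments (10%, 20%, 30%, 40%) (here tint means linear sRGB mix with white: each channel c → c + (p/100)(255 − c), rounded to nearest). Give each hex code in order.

#385752, #4e6965, #647c79, #7a8f8c

#22443f is rgb(34, 68, 63).
10%: (34 + 22.1 = 56.1→56, 68 + 18.7 = 86.7→87, 63 + 19.2 = 82.2→82) → #385752
20%: (34 + 44.2 = 78.2→78, 68 + 37.4 = 105.4→105, 63 + 38.4 = 101.4→101) → #4e6965
30%: (34 + 66.3 = 100.3→100, 68 + 56.1 = 124.1→124, 63 + 57.6 = 120.6→121) → #647c79
40%: (34 + 88.4 = 122.4→122, 68 + 74.8 = 142.8→143, 63 + 76.8 = 139.8→140) → #7a8f8c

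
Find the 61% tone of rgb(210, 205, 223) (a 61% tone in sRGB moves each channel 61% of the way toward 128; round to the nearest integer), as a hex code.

A 61% tone moves each channel 61% toward 128:
  R: 210 − 50.02 = 159.98 → 160
  G: 205 − 46.97 = 158.03 → 158
  B: 223 + 0.61×(128−223) = 223 − 57.95 = 165.05 → 165
rgb(160, 158, 165) = #a09ea5.

#a09ea5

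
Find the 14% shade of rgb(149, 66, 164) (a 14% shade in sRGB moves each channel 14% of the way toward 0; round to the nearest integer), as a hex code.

Per channel, c → c + 0.14(0 − c):
  R: 149 + 0.14×(0−149) = 149 − 20.86 = 128.14 → 128
  G: 66 + 0.14×(0−66) = 66 − 9.24 = 56.76 → 57
  B: 164 + 0.14×(0−164) = 164 − 22.96 = 141.04 → 141
rgb(128, 57, 141) = #80398D.

#80398D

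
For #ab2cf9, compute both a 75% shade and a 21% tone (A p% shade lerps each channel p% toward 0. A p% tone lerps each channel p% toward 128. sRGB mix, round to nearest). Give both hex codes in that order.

#ab2cf9 is rgb(171, 44, 249).
75% shade:
  R: 171 + 0.75×(0−171) = 171 − 128.25 = 42.75 → 43
  G: 44 + 0.75×(0−44) = 44 − 33 = 11 → 11
  B: 249 + 0.75×(0−249) = 249 − 186.75 = 62.25 → 62
  → #2b0b3e
21% tone:
  R: 171 − 9.03 = 161.97 → 162
  G: 44 + 17.64 = 61.64 → 62
  B: 249 − 25.41 = 223.59 → 224
  → #a23ee0

#2b0b3e, #a23ee0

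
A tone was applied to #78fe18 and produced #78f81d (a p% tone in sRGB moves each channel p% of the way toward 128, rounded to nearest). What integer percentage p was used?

#78fe18 is rgb(120, 254, 24); #78f81d is rgb(120, 248, 29).
On the G channel (widest range): 248 ≈ 254 + (p/100)(128 − 254), so p ≈ 100×(248 − 254)/(128 − 254) = -600/-126 = 4.76.
p = 5 reproduces all three channels after rounding.

5%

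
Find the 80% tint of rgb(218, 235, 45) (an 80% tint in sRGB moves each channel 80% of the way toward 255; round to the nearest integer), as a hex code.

Per channel, c → c + 0.8(255 − c):
  R: 218 + 29.6 = 247.6 → 248
  G: 235 + 16 = 251 → 251
  B: 45 + 0.8×(255−45) = 45 + 168 = 213 → 213
rgb(248, 251, 213) = #F8FBD5.

#F8FBD5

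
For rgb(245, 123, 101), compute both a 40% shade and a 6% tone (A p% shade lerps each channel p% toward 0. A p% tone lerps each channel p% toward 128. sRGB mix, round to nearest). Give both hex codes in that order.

40% shade:
  R: 245 + 0.4×(0−245) = 245 − 98 = 147 → 147
  G: 123 − 49.2 = 73.8 → 74
  B: 101 + 0.4×(0−101) = 101 − 40.4 = 60.6 → 61
  → #934A3D
6% tone:
  R: 245 − 7.02 = 237.98 → 238
  G: 123 + 0.06×(128−123) = 123 + 0.3 = 123.3 → 123
  B: 101 + 0.06×(128−101) = 101 + 1.62 = 102.62 → 103
  → #EE7B67

#934A3D, #EE7B67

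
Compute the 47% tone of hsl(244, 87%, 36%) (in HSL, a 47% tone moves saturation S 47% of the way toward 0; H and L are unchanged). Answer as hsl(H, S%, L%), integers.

S moves 47% from 87 toward 0: 87 − 40.89 = 46.11 → 46.
H and L are unchanged.

hsl(244, 46%, 36%)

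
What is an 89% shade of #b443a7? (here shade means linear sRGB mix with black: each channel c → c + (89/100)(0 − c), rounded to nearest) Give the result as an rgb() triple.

rgb(20, 7, 18)

#b443a7 is rgb(180, 67, 167).
An 89% shade moves each channel 89% toward 0:
  R: 180 − 160.2 = 19.8 → 20
  G: 67 + 0.89×(0−67) = 67 − 59.63 = 7.37 → 7
  B: 167 − 148.63 = 18.37 → 18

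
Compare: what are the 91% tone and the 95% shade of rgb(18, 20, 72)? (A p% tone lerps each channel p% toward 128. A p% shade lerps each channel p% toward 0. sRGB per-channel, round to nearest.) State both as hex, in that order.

91% tone:
  R: 18 + 100.1 = 118.1 → 118
  G: 20 + 0.91×(128−20) = 20 + 98.28 = 118.28 → 118
  B: 72 + 0.91×(128−72) = 72 + 50.96 = 122.96 → 123
  → #76767B
95% shade:
  R: 18 − 17.1 = 0.9 → 1
  G: 20 + 0.95×(0−20) = 20 − 19 = 1 → 1
  B: 72 − 68.4 = 3.6 → 4
  → #010104

#76767B, #010104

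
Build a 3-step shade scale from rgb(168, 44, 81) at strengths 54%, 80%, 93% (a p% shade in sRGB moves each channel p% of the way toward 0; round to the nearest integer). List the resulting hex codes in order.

54%: (168 − 90.72 = 77.28→77, 44 − 23.76 = 20.24→20, 81 − 43.74 = 37.26→37) → #4D1425
80%: (168 − 134.4 = 33.6→34, 44 − 35.2 = 8.8→9, 81 − 64.8 = 16.2→16) → #220910
93%: (168 − 156.24 = 11.76→12, 44 − 40.92 = 3.08→3, 81 − 75.33 = 5.67→6) → #0C0306

#4D1425, #220910, #0C0306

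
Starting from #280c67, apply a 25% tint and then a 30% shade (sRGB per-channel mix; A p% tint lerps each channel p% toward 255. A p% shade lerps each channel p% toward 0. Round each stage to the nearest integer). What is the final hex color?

#280c67 is rgb(40, 12, 103).
Lerp each channel 25% toward 255:
  R: 40 + 0.25×(255−40) = 40 + 53.75 = 93.75 → 94
  G: 12 + 0.25×(255−12) = 12 + 60.75 = 72.75 → 73
  B: 103 + 0.25×(255−103) = 103 + 38 = 141 → 141
After the tint: rgb(94, 73, 141) = #5e498d.
A 30% shade moves each channel 30% toward 0:
  R: 94 − 28.2 = 65.8 → 66
  G: 73 − 21.9 = 51.1 → 51
  B: 141 − 42.3 = 98.7 → 99
rgb(66, 51, 99) = #423363.

#423363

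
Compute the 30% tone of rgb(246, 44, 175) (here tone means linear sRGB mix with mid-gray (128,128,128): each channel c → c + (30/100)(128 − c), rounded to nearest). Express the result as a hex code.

#D345A1

A 30% tone moves each channel 30% toward 128:
  R: 246 + 0.3×(128−246) = 246 − 35.4 = 210.6 → 211
  G: 44 + 0.3×(128−44) = 44 + 25.2 = 69.2 → 69
  B: 175 + 0.3×(128−175) = 175 − 14.1 = 160.9 → 161
rgb(211, 69, 161) = #D345A1.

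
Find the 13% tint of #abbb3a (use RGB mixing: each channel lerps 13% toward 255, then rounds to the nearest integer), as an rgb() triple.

rgb(182, 196, 84)

#abbb3a is rgb(171, 187, 58).
Lerp each channel 13% toward 255:
  R: 171 + 0.13×(255−171) = 171 + 10.92 = 181.92 → 182
  G: 187 + 0.13×(255−187) = 187 + 8.84 = 195.84 → 196
  B: 58 + 0.13×(255−58) = 58 + 25.61 = 83.61 → 84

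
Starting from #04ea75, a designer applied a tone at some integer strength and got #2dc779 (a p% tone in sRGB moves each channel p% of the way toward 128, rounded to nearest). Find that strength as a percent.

#04ea75 is rgb(4, 234, 117); #2dc779 is rgb(45, 199, 121).
On the R channel (widest range): 45 ≈ 4 + (p/100)(128 − 4), so p ≈ 100×(45 − 4)/(128 − 4) = 4100/124 = 33.06.
p = 33 reproduces all three channels after rounding.

33%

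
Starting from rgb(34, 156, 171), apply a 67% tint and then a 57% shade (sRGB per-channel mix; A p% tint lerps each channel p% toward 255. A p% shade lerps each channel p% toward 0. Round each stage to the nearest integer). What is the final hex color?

#4E5F62

A 67% tint moves each channel 67% toward 255:
  R: 34 + 148.07 = 182.07 → 182
  G: 156 + 0.67×(255−156) = 156 + 66.33 = 222.33 → 222
  B: 171 + 56.28 = 227.28 → 227
After the tint: rgb(182, 222, 227) = #B6DEE3.
Lerp each channel 57% toward 0:
  R: 182 + 0.57×(0−182) = 182 − 103.74 = 78.26 → 78
  G: 222 − 126.54 = 95.46 → 95
  B: 227 − 129.39 = 97.61 → 98
rgb(78, 95, 98) = #4E5F62.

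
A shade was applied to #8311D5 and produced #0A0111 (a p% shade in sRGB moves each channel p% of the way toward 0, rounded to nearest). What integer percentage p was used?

92%

#8311D5 is rgb(131, 17, 213); #0A0111 is rgb(10, 1, 17).
On the B channel (widest range): 17 ≈ 213 + (p/100)(0 − 213), so p ≈ 100×(17 − 213)/(0 − 213) = -19600/-213 = 92.02.
p = 92 reproduces all three channels after rounding.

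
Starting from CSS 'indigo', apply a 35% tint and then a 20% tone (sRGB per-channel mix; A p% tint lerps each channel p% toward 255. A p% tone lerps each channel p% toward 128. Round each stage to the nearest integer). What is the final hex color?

CSS indigo is rgb(75, 0, 130).
A 35% tint moves each channel 35% toward 255:
  R: 75 + 63 = 138 → 138
  G: 0 + 0.35×(255−0) = 0 + 89.25 = 89.25 → 89
  B: 130 + 43.75 = 173.75 → 174
After the tint: rgb(138, 89, 174) = #8a59ae.
A 20% tone moves each channel 20% toward 128:
  R: 138 + 0.2×(128−138) = 138 − 2 = 136 → 136
  G: 89 + 7.8 = 96.8 → 97
  B: 174 + 0.2×(128−174) = 174 − 9.2 = 164.8 → 165
rgb(136, 97, 165) = #8861a5.

#8861a5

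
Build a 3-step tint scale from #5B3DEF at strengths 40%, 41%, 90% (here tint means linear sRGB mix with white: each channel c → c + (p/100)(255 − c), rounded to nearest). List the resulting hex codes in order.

#9D8BF5, #9E8DF6, #EFECFD

#5B3DEF is rgb(91, 61, 239).
40%: (91 + 65.6 = 156.6→157, 61 + 77.6 = 138.6→139, 239 + 6.4 = 245.4→245) → #9D8BF5
41%: (91 + 67.24 = 158.24→158, 61 + 79.54 = 140.54→141, 239 + 6.56 = 245.56→246) → #9E8DF6
90%: (91 + 147.6 = 238.6→239, 61 + 174.6 = 235.6→236, 239 + 14.4 = 253.4→253) → #EFECFD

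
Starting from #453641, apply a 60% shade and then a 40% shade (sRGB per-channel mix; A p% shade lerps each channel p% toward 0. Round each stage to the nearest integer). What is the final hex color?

#453641 is rgb(69, 54, 65).
Lerp each channel 60% toward 0:
  R: 69 + 0.6×(0−69) = 69 − 41.4 = 27.6 → 28
  G: 54 − 32.4 = 21.6 → 22
  B: 65 + 0.6×(0−65) = 65 − 39 = 26 → 26
After the shade: rgb(28, 22, 26) = #1c161a.
A 40% shade moves each channel 40% toward 0:
  R: 28 − 11.2 = 16.8 → 17
  G: 22 + 0.4×(0−22) = 22 − 8.8 = 13.2 → 13
  B: 26 + 0.4×(0−26) = 26 − 10.4 = 15.6 → 16
rgb(17, 13, 16) = #110d10.

#110d10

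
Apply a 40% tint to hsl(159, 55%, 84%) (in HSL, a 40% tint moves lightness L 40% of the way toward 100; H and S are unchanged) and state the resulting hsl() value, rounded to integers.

hsl(159, 55%, 90%)

L moves 40% from 84 toward 100: 84 + 6.4 = 90.4 → 90.
H and S are unchanged.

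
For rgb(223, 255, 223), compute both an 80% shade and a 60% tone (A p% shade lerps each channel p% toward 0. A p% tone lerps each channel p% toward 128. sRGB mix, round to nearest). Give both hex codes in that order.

80% shade:
  R: 223 + 0.8×(0−223) = 223 − 178.4 = 44.6 → 45
  G: 255 + 0.8×(0−255) = 255 − 204 = 51 → 51
  B: 223 − 178.4 = 44.6 → 45
  → #2D332D
60% tone:
  R: 223 + 0.6×(128−223) = 223 − 57 = 166 → 166
  G: 255 − 76.2 = 178.8 → 179
  B: 223 + 0.6×(128−223) = 223 − 57 = 166 → 166
  → #A6B3A6

#2D332D, #A6B3A6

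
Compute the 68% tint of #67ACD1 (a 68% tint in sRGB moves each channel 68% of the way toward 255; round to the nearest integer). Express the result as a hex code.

#67ACD1 is rgb(103, 172, 209).
A 68% tint moves each channel 68% toward 255:
  R: 103 + 0.68×(255−103) = 103 + 103.36 = 206.36 → 206
  G: 172 + 0.68×(255−172) = 172 + 56.44 = 228.44 → 228
  B: 209 + 0.68×(255−209) = 209 + 31.28 = 240.28 → 240
rgb(206, 228, 240) = #CEE4F0.

#CEE4F0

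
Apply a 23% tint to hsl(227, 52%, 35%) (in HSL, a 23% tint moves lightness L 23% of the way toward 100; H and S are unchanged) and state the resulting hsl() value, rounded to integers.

hsl(227, 52%, 50%)

L moves 23% from 35 toward 100: 35 + 14.95 = 49.95 → 50.
H and S are unchanged.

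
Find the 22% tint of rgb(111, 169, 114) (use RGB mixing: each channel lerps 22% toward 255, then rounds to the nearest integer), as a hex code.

A 22% tint moves each channel 22% toward 255:
  R: 111 + 0.22×(255−111) = 111 + 31.68 = 142.68 → 143
  G: 169 + 0.22×(255−169) = 169 + 18.92 = 187.92 → 188
  B: 114 + 0.22×(255−114) = 114 + 31.02 = 145.02 → 145
rgb(143, 188, 145) = #8FBC91.

#8FBC91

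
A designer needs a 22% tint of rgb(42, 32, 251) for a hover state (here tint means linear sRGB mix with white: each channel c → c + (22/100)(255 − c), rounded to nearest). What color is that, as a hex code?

#5951fc

Per channel, c → c + 0.22(255 − c):
  R: 42 + 46.86 = 88.86 → 89
  G: 32 + 0.22×(255−32) = 32 + 49.06 = 81.06 → 81
  B: 251 + 0.22×(255−251) = 251 + 0.88 = 251.88 → 252
rgb(89, 81, 252) = #5951fc.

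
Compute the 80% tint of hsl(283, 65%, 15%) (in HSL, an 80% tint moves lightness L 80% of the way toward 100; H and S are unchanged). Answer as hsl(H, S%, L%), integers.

L moves 80% from 15 toward 100: 15 + 68 = 83 → 83.
H and S are unchanged.

hsl(283, 65%, 83%)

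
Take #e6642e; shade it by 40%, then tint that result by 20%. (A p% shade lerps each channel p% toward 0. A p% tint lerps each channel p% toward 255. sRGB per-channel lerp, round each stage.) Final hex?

#e6642e is rgb(230, 100, 46).
Per channel, c → c + 0.4(0 − c):
  R: 230 − 92 = 138 → 138
  G: 100 + 0.4×(0−100) = 100 − 40 = 60 → 60
  B: 46 − 18.4 = 27.6 → 28
After the shade: rgb(138, 60, 28) = #8a3c1c.
Per channel, c → c + 0.2(255 − c):
  R: 138 + 23.4 = 161.4 → 161
  G: 60 + 0.2×(255−60) = 60 + 39 = 99 → 99
  B: 28 + 45.4 = 73.4 → 73
rgb(161, 99, 73) = #a16349.

#a16349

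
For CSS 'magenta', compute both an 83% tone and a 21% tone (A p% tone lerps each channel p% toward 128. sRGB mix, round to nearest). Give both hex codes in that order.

#966A96, #E41BE4

CSS magenta is rgb(255, 0, 255).
83% tone:
  R: 255 − 105.41 = 149.59 → 150
  G: 0 + 0.83×(128−0) = 0 + 106.24 = 106.24 → 106
  B: 255 + 0.83×(128−255) = 255 − 105.41 = 149.59 → 150
  → #966A96
21% tone:
  R: 255 + 0.21×(128−255) = 255 − 26.67 = 228.33 → 228
  G: 0 + 0.21×(128−0) = 0 + 26.88 = 26.88 → 27
  B: 255 + 0.21×(128−255) = 255 − 26.67 = 228.33 → 228
  → #E41BE4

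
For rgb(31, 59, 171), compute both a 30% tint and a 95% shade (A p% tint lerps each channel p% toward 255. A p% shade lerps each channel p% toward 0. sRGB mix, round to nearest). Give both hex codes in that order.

30% tint:
  R: 31 + 67.2 = 98.2 → 98
  G: 59 + 58.8 = 117.8 → 118
  B: 171 + 0.3×(255−171) = 171 + 25.2 = 196.2 → 196
  → #6276c4
95% shade:
  R: 31 + 0.95×(0−31) = 31 − 29.45 = 1.55 → 2
  G: 59 − 56.05 = 2.95 → 3
  B: 171 − 162.45 = 8.55 → 9
  → #020309

#6276c4, #020309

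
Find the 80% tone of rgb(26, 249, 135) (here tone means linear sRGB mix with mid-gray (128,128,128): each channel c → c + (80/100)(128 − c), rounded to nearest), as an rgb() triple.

Per channel, c → c + 0.8(128 − c):
  R: 26 + 0.8×(128−26) = 26 + 81.6 = 107.6 → 108
  G: 249 + 0.8×(128−249) = 249 − 96.8 = 152.2 → 152
  B: 135 − 5.6 = 129.4 → 129

rgb(108, 152, 129)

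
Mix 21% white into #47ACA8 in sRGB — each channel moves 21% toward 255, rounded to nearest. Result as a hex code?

#6EBDBA

#47ACA8 is rgb(71, 172, 168).
Lerp each channel 21% toward 255:
  R: 71 + 0.21×(255−71) = 71 + 38.64 = 109.64 → 110
  G: 172 + 0.21×(255−172) = 172 + 17.43 = 189.43 → 189
  B: 168 + 0.21×(255−168) = 168 + 18.27 = 186.27 → 186
rgb(110, 189, 186) = #6EBDBA.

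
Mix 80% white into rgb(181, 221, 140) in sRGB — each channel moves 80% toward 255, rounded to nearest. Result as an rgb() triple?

rgb(240, 248, 232)

An 80% tint moves each channel 80% toward 255:
  R: 181 + 59.2 = 240.2 → 240
  G: 221 + 27.2 = 248.2 → 248
  B: 140 + 92 = 232 → 232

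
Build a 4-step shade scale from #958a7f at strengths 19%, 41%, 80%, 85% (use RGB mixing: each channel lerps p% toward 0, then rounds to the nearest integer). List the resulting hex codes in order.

#958a7f is rgb(149, 138, 127).
19%: (149 − 28.31 = 120.69→121, 138 − 26.22 = 111.78→112, 127 − 24.13 = 102.87→103) → #797067
41%: (149 − 61.09 = 87.91→88, 138 − 56.58 = 81.42→81, 127 − 52.07 = 74.93→75) → #58514b
80%: (149 − 119.2 = 29.8→30, 138 − 110.4 = 27.6→28, 127 − 101.6 = 25.4→25) → #1e1c19
85%: (149 − 126.65 = 22.35→22, 138 − 117.3 = 20.7→21, 127 − 107.95 = 19.05→19) → #161513

#797067, #58514b, #1e1c19, #161513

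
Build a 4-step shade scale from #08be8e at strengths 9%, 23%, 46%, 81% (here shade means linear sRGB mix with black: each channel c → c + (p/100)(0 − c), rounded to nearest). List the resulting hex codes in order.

#07ad81, #06926d, #04674d, #02241b

#08be8e is rgb(8, 190, 142).
9%: (8 − 0.72 = 7.28→7, 190 − 17.1 = 172.9→173, 142 − 12.78 = 129.22→129) → #07ad81
23%: (8 − 1.84 = 6.16→6, 190 − 43.7 = 146.3→146, 142 − 32.66 = 109.34→109) → #06926d
46%: (8 − 3.68 = 4.32→4, 190 − 87.4 = 102.6→103, 142 − 65.32 = 76.68→77) → #04674d
81%: (8 − 6.48 = 1.52→2, 190 − 153.9 = 36.1→36, 142 − 115.02 = 26.98→27) → #02241b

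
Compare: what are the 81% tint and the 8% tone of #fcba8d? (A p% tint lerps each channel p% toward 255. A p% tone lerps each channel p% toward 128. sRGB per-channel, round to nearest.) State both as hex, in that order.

#fef2e9, #f2b58c

#fcba8d is rgb(252, 186, 141).
81% tint:
  R: 252 + 2.43 = 254.43 → 254
  G: 186 + 0.81×(255−186) = 186 + 55.89 = 241.89 → 242
  B: 141 + 0.81×(255−141) = 141 + 92.34 = 233.34 → 233
  → #fef2e9
8% tone:
  R: 252 − 9.92 = 242.08 → 242
  G: 186 + 0.08×(128−186) = 186 − 4.64 = 181.36 → 181
  B: 141 + 0.08×(128−141) = 141 − 1.04 = 139.96 → 140
  → #f2b58c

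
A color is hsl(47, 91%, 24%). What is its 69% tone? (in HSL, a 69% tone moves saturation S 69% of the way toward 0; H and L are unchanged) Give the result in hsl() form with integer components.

hsl(47, 28%, 24%)

S moves 69% from 91 toward 0: 91 − 62.79 = 28.21 → 28.
H and L are unchanged.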